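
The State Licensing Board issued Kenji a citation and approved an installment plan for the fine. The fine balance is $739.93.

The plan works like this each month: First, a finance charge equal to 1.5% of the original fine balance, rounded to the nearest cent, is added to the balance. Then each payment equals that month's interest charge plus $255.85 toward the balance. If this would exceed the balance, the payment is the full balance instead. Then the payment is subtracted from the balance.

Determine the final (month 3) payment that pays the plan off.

Month 1: $739.93 +$11.10 interest = $751.03; pay $266.95 → $484.08
Month 2: $484.08 +$11.10 interest = $495.18; pay $266.95 → $228.23
Month 3: $228.23 +$11.10 interest = $239.33; pay $239.33 → $0.00

$239.33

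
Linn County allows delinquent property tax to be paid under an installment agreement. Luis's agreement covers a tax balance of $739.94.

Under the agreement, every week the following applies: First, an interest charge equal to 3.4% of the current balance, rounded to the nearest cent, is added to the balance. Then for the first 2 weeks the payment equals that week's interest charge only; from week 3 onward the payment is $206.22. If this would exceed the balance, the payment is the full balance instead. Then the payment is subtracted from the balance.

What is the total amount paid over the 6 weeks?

Week 1: opening $739.94; interest $25.16 → $765.10; payment $25.16; balance $739.94
Week 2: opening $739.94; interest $25.16 → $765.10; payment $25.16; balance $739.94
Week 3: opening $739.94; interest $25.16 → $765.10; payment $206.22; balance $558.88
Week 4: opening $558.88; interest $19.00 → $577.88; payment $206.22; balance $371.66
Week 5: opening $371.66; interest $12.64 → $384.30; payment $206.22; balance $178.08
Week 6: opening $178.08; interest $6.05 → $184.13; payment $184.13; balance $0.00
Total paid: $853.11

$853.11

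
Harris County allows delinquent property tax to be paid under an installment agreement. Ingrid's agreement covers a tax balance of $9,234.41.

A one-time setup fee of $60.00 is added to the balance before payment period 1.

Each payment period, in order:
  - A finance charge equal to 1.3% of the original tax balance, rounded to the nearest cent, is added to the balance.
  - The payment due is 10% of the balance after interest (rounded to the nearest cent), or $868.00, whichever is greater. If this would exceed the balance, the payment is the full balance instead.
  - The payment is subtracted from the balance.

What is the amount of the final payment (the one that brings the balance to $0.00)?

# | Opening | Interest | Payment | End bal
1 | $9,294.41 | $120.05 | $941.45 | $8,473.01
2 | $8,473.01 | $120.05 | $868.00 | $7,725.06
3 | $7,725.06 | $120.05 | $868.00 | $6,977.11
4 | $6,977.11 | $120.05 | $868.00 | $6,229.16
5 | $6,229.16 | $120.05 | $868.00 | $5,481.21
6 | $5,481.21 | $120.05 | $868.00 | $4,733.26
7 | $4,733.26 | $120.05 | $868.00 | $3,985.31
8 | $3,985.31 | $120.05 | $868.00 | $3,237.36
9 | $3,237.36 | $120.05 | $868.00 | $2,489.41
10 | $2,489.41 | $120.05 | $868.00 | $1,741.46
11 | $1,741.46 | $120.05 | $868.00 | $993.51
12 | $993.51 | $120.05 | $868.00 | $245.56
13 | $245.56 | $120.05 | $365.61 | $0.00

$365.61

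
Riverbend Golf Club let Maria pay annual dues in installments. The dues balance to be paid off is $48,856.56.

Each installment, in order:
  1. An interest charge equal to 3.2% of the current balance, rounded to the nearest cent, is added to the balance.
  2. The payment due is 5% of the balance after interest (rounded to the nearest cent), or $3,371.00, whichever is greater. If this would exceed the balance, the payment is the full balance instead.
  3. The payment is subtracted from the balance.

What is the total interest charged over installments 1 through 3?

Installment 1: opening $48,856.56; interest $1,563.41 → $50,419.97; payment $3,371.00; balance $47,048.97
Installment 2: opening $47,048.97; interest $1,505.57 → $48,554.54; payment $3,371.00; balance $45,183.54
Installment 3: opening $45,183.54; interest $1,445.87 → $46,629.41; payment $3,371.00; balance $43,258.41
Total interest: $1,563.41 + $1,505.57 + $1,445.87 = $4,514.85

$4,514.85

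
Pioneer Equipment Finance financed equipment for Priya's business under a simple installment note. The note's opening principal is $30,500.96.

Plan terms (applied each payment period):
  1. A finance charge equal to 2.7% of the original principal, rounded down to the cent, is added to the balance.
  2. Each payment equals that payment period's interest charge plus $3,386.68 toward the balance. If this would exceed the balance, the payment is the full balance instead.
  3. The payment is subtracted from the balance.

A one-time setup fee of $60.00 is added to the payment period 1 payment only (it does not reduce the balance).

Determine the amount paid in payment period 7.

Payment period 1: opening $30,500.96; interest $823.52 → $31,324.48; payment $4,210.20 (+ $60.00 fee); balance $27,114.28
Payment period 2: opening $27,114.28; interest $823.52 → $27,937.80; payment $4,210.20; balance $23,727.60
Payment period 3: opening $23,727.60; interest $823.52 → $24,551.12; payment $4,210.20; balance $20,340.92
Payment period 4: opening $20,340.92; interest $823.52 → $21,164.44; payment $4,210.20; balance $16,954.24
Payment period 5: opening $16,954.24; interest $823.52 → $17,777.76; payment $4,210.20; balance $13,567.56
Payment period 6: opening $13,567.56; interest $823.52 → $14,391.08; payment $4,210.20; balance $10,180.88
Payment period 7: opening $10,180.88; interest $823.52 → $11,004.40; payment $4,210.20; balance $6,794.20

$4,210.20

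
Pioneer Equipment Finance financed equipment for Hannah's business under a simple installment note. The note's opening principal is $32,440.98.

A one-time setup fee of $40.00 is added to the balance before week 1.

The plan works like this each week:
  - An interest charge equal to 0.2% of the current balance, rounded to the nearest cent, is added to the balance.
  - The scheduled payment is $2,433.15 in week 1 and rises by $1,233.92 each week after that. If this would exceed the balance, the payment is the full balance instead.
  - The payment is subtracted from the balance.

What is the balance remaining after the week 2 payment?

$26,505.95

# | Opening | Interest | Payment | End bal
1 | $32,480.98 | $64.96 | $2,433.15 | $30,112.79
2 | $30,112.79 | $60.23 | $3,667.07 | $26,505.95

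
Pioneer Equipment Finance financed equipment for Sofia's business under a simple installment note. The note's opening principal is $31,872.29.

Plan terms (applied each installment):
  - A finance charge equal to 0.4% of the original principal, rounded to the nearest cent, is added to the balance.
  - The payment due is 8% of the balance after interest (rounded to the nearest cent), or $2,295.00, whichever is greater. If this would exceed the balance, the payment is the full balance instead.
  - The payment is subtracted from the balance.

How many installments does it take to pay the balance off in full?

Installment 1: $31,872.29 +$127.49 interest = $31,999.78; pay $2,559.98 → $29,439.80
Installment 2: $29,439.80 +$127.49 interest = $29,567.29; pay $2,365.38 → $27,201.91
Installment 3: $27,201.91 +$127.49 interest = $27,329.40; pay $2,295.00 → $25,034.40
Installment 4: $25,034.40 +$127.49 interest = $25,161.89; pay $2,295.00 → $22,866.89
Installment 5: $22,866.89 +$127.49 interest = $22,994.38; pay $2,295.00 → $20,699.38
Installment 6: $20,699.38 +$127.49 interest = $20,826.87; pay $2,295.00 → $18,531.87
Installment 7: $18,531.87 +$127.49 interest = $18,659.36; pay $2,295.00 → $16,364.36
Installment 8: $16,364.36 +$127.49 interest = $16,491.85; pay $2,295.00 → $14,196.85
Installment 9: $14,196.85 +$127.49 interest = $14,324.34; pay $2,295.00 → $12,029.34
Installment 10: $12,029.34 +$127.49 interest = $12,156.83; pay $2,295.00 → $9,861.83
Installment 11: $9,861.83 +$127.49 interest = $9,989.32; pay $2,295.00 → $7,694.32
Installment 12: $7,694.32 +$127.49 interest = $7,821.81; pay $2,295.00 → $5,526.81
Installment 13: $5,526.81 +$127.49 interest = $5,654.30; pay $2,295.00 → $3,359.30
Installment 14: $3,359.30 +$127.49 interest = $3,486.79; pay $2,295.00 → $1,191.79
Installment 15: $1,191.79 +$127.49 interest = $1,319.28; pay $1,319.28 → $0.00
Balance reaches $0.00 in installment 15.

15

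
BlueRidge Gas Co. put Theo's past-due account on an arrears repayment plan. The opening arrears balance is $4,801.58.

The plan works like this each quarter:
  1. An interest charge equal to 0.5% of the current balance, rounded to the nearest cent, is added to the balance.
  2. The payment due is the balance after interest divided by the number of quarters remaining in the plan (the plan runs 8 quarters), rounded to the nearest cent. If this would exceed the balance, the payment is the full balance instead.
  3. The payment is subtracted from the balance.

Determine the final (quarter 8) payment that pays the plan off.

$624.63

Quarter 1: $4,801.58 +$24.01 interest = $4,825.59; pay $603.20 → $4,222.39
Quarter 2: $4,222.39 +$21.11 interest = $4,243.50; pay $606.21 → $3,637.29
Quarter 3: $3,637.29 +$18.19 interest = $3,655.48; pay $609.25 → $3,046.23
Quarter 4: $3,046.23 +$15.23 interest = $3,061.46; pay $612.29 → $2,449.17
Quarter 5: $2,449.17 +$12.25 interest = $2,461.42; pay $615.36 → $1,846.06
Quarter 6: $1,846.06 +$9.23 interest = $1,855.29; pay $618.43 → $1,236.86
Quarter 7: $1,236.86 +$6.18 interest = $1,243.04; pay $621.52 → $621.52
Quarter 8: $621.52 +$3.11 interest = $624.63; pay $624.63 → $0.00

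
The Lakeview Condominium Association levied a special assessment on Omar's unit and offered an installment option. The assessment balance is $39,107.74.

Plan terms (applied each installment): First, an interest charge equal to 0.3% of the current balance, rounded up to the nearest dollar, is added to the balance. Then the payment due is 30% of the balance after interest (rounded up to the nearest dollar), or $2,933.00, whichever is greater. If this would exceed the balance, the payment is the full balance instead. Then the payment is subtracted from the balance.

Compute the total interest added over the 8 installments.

Installment 1: opening $39,107.74; interest $118.00 → $39,225.74; payment $11,768.00; balance $27,457.74
Installment 2: opening $27,457.74; interest $83.00 → $27,540.74; payment $8,263.00; balance $19,277.74
Installment 3: opening $19,277.74; interest $58.00 → $19,335.74; payment $5,801.00; balance $13,534.74
Installment 4: opening $13,534.74; interest $41.00 → $13,575.74; payment $4,073.00; balance $9,502.74
Installment 5: opening $9,502.74; interest $29.00 → $9,531.74; payment $2,933.00; balance $6,598.74
Installment 6: opening $6,598.74; interest $20.00 → $6,618.74; payment $2,933.00; balance $3,685.74
Installment 7: opening $3,685.74; interest $12.00 → $3,697.74; payment $2,933.00; balance $764.74
Installment 8: opening $764.74; interest $3.00 → $767.74; payment $767.74; balance $0.00
Total interest: $118.00 + $83.00 + $58.00 + $41.00 + $29.00 + $20.00 + $12.00 + $3.00 = $364.00

$364.00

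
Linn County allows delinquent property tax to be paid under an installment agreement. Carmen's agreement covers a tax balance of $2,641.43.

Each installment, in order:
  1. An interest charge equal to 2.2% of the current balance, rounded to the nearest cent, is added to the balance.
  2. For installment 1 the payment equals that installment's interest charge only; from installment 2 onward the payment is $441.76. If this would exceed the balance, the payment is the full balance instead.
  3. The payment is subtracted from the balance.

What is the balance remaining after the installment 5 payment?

$1,055.45

Installment 1: opening $2,641.43; interest $58.11 → $2,699.54; payment $58.11; balance $2,641.43
Installment 2: opening $2,641.43; interest $58.11 → $2,699.54; payment $441.76; balance $2,257.78
Installment 3: opening $2,257.78; interest $49.67 → $2,307.45; payment $441.76; balance $1,865.69
Installment 4: opening $1,865.69; interest $41.05 → $1,906.74; payment $441.76; balance $1,464.98
Installment 5: opening $1,464.98; interest $32.23 → $1,497.21; payment $441.76; balance $1,055.45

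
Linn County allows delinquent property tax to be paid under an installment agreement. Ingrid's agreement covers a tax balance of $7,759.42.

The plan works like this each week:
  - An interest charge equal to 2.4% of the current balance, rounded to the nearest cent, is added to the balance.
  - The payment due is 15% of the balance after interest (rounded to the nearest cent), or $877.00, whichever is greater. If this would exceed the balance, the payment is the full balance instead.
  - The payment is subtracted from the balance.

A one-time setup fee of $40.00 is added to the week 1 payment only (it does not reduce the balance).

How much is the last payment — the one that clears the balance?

$318.56

Week 1: opening $7,759.42; interest $186.23 → $7,945.65; payment $1,191.85 (+ $40.00 fee); balance $6,753.80
Week 2: opening $6,753.80; interest $162.09 → $6,915.89; payment $1,037.38; balance $5,878.51
Week 3: opening $5,878.51; interest $141.08 → $6,019.59; payment $902.94; balance $5,116.65
Week 4: opening $5,116.65; interest $122.80 → $5,239.45; payment $877.00; balance $4,362.45
Week 5: opening $4,362.45; interest $104.70 → $4,467.15; payment $877.00; balance $3,590.15
Week 6: opening $3,590.15; interest $86.16 → $3,676.31; payment $877.00; balance $2,799.31
Week 7: opening $2,799.31; interest $67.18 → $2,866.49; payment $877.00; balance $1,989.49
Week 8: opening $1,989.49; interest $47.75 → $2,037.24; payment $877.00; balance $1,160.24
Week 9: opening $1,160.24; interest $27.85 → $1,188.09; payment $877.00; balance $311.09
Week 10: opening $311.09; interest $7.47 → $318.56; payment $318.56; balance $0.00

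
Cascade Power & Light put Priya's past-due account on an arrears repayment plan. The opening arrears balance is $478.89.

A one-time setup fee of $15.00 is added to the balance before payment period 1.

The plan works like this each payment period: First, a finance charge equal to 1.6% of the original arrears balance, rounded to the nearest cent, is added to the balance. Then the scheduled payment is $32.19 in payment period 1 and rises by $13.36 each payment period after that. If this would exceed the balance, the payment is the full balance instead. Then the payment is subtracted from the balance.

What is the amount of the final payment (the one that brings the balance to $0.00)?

Payment period 1: $493.89 +$7.66 interest = $501.55; pay $32.19 → $469.36
Payment period 2: $469.36 +$7.66 interest = $477.02; pay $45.55 → $431.47
Payment period 3: $431.47 +$7.66 interest = $439.13; pay $58.91 → $380.22
Payment period 4: $380.22 +$7.66 interest = $387.88; pay $72.27 → $315.61
Payment period 5: $315.61 +$7.66 interest = $323.27; pay $85.63 → $237.64
Payment period 6: $237.64 +$7.66 interest = $245.30; pay $98.99 → $146.31
Payment period 7: $146.31 +$7.66 interest = $153.97; pay $112.35 → $41.62
Payment period 8: $41.62 +$7.66 interest = $49.28; pay $49.28 → $0.00

$49.28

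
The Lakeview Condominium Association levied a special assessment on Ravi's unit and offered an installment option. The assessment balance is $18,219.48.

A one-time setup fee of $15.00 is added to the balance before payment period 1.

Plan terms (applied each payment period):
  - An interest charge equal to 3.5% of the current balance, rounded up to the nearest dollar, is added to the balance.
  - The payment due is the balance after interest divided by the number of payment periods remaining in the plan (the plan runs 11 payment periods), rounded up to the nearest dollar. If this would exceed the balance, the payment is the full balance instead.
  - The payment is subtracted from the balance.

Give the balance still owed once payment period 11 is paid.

$0.00

Payment period 1: $18,234.48 +$639.00 interest = $18,873.48; pay $1,716.00 → $17,157.48
Payment period 2: $17,157.48 +$601.00 interest = $17,758.48; pay $1,776.00 → $15,982.48
Payment period 3: $15,982.48 +$560.00 interest = $16,542.48; pay $1,839.00 → $14,703.48
Payment period 4: $14,703.48 +$515.00 interest = $15,218.48; pay $1,903.00 → $13,315.48
Payment period 5: $13,315.48 +$467.00 interest = $13,782.48; pay $1,969.00 → $11,813.48
Payment period 6: $11,813.48 +$414.00 interest = $12,227.48; pay $2,038.00 → $10,189.48
Payment period 7: $10,189.48 +$357.00 interest = $10,546.48; pay $2,110.00 → $8,436.48
Payment period 8: $8,436.48 +$296.00 interest = $8,732.48; pay $2,184.00 → $6,548.48
Payment period 9: $6,548.48 +$230.00 interest = $6,778.48; pay $2,260.00 → $4,518.48
Payment period 10: $4,518.48 +$159.00 interest = $4,677.48; pay $2,339.00 → $2,338.48
Payment period 11: $2,338.48 +$82.00 interest = $2,420.48; pay $2,420.48 → $0.00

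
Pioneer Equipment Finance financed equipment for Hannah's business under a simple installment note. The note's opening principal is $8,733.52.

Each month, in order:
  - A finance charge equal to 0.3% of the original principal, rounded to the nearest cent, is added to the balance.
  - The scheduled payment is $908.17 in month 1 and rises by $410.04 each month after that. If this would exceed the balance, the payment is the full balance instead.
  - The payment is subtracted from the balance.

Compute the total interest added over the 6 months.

$157.20

# | Opening | Interest | Payment | End bal
1 | $8,733.52 | $26.20 | $908.17 | $7,851.55
2 | $7,851.55 | $26.20 | $1,318.21 | $6,559.54
3 | $6,559.54 | $26.20 | $1,728.25 | $4,857.49
4 | $4,857.49 | $26.20 | $2,138.29 | $2,745.40
5 | $2,745.40 | $26.20 | $2,548.33 | $223.27
6 | $223.27 | $26.20 | $249.47 | $0.00
Total interest: $26.20 + $26.20 + $26.20 + $26.20 + $26.20 + $26.20 = $157.20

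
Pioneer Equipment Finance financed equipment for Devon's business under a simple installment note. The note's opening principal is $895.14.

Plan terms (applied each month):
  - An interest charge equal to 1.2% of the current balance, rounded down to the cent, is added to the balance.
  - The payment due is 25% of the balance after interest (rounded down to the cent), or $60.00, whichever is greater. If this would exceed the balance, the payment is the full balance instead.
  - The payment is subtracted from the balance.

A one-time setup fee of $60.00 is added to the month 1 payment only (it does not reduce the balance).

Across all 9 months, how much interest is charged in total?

$39.96

Month 1: opening $895.14; interest $10.74 → $905.88; payment $226.47 (+ $60.00 fee); balance $679.41
Month 2: opening $679.41; interest $8.15 → $687.56; payment $171.89; balance $515.67
Month 3: opening $515.67; interest $6.18 → $521.85; payment $130.46; balance $391.39
Month 4: opening $391.39; interest $4.69 → $396.08; payment $99.02; balance $297.06
Month 5: opening $297.06; interest $3.56 → $300.62; payment $75.15; balance $225.47
Month 6: opening $225.47; interest $2.70 → $228.17; payment $60.00; balance $168.17
Month 7: opening $168.17; interest $2.01 → $170.18; payment $60.00; balance $110.18
Month 8: opening $110.18; interest $1.32 → $111.50; payment $60.00; balance $51.50
Month 9: opening $51.50; interest $0.61 → $52.11; payment $52.11; balance $0.00
Total interest: $10.74 + $8.15 + $6.18 + $4.69 + $3.56 + $2.70 + $2.01 + $1.32 + $0.61 = $39.96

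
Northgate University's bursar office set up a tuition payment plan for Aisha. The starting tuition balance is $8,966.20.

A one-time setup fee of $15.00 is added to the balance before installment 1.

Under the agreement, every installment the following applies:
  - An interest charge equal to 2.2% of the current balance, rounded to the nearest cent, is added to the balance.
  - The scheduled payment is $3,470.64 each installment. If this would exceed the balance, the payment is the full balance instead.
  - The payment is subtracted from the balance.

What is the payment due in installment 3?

Installment 1: $8,981.20 +$197.59 interest = $9,178.79; pay $3,470.64 → $5,708.15
Installment 2: $5,708.15 +$125.58 interest = $5,833.73; pay $3,470.64 → $2,363.09
Installment 3: $2,363.09 +$51.99 interest = $2,415.08; pay $2,415.08 → $0.00

$2,415.08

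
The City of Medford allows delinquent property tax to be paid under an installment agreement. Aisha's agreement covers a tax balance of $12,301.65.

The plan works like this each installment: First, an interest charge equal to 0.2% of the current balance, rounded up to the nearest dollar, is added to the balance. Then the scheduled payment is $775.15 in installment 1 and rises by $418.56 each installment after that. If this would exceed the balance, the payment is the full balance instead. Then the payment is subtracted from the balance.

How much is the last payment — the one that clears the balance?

Installment 1: $12,301.65 +$25.00 interest = $12,326.65; pay $775.15 → $11,551.50
Installment 2: $11,551.50 +$24.00 interest = $11,575.50; pay $1,193.71 → $10,381.79
Installment 3: $10,381.79 +$21.00 interest = $10,402.79; pay $1,612.27 → $8,790.52
Installment 4: $8,790.52 +$18.00 interest = $8,808.52; pay $2,030.83 → $6,777.69
Installment 5: $6,777.69 +$14.00 interest = $6,791.69; pay $2,449.39 → $4,342.30
Installment 6: $4,342.30 +$9.00 interest = $4,351.30; pay $2,867.95 → $1,483.35
Installment 7: $1,483.35 +$3.00 interest = $1,486.35; pay $1,486.35 → $0.00

$1,486.35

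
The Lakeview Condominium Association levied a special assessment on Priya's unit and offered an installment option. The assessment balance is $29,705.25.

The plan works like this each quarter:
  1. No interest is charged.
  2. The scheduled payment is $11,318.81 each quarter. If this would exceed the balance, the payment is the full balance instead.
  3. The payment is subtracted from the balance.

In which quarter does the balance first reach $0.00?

3

# | Opening | Payment | End bal
1 | $29,705.25 | $11,318.81 | $18,386.44
2 | $18,386.44 | $11,318.81 | $7,067.63
3 | $7,067.63 | $7,067.63 | $0.00
Balance reaches $0.00 in quarter 3.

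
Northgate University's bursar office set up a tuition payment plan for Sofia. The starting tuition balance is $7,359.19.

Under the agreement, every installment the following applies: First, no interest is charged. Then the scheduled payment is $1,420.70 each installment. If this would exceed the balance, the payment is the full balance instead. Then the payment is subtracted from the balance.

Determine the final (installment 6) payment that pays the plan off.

Installment 1: $7,359.19 − $1,420.70 → $5,938.49
Installment 2: $5,938.49 − $1,420.70 → $4,517.79
Installment 3: $4,517.79 − $1,420.70 → $3,097.09
Installment 4: $3,097.09 − $1,420.70 → $1,676.39
Installment 5: $1,676.39 − $1,420.70 → $255.69
Installment 6: $255.69 − $255.69 → $0.00

$255.69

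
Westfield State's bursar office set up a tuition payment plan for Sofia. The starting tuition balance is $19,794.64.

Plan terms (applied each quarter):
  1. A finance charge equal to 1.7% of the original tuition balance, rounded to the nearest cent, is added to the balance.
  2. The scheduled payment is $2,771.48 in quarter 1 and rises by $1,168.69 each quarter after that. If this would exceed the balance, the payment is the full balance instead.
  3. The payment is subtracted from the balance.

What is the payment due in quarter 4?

Quarter 1: $19,794.64 +$336.51 interest = $20,131.15; pay $2,771.48 → $17,359.67
Quarter 2: $17,359.67 +$336.51 interest = $17,696.18; pay $3,940.17 → $13,756.01
Quarter 3: $13,756.01 +$336.51 interest = $14,092.52; pay $5,108.86 → $8,983.66
Quarter 4: $8,983.66 +$336.51 interest = $9,320.17; pay $6,277.55 → $3,042.62

$6,277.55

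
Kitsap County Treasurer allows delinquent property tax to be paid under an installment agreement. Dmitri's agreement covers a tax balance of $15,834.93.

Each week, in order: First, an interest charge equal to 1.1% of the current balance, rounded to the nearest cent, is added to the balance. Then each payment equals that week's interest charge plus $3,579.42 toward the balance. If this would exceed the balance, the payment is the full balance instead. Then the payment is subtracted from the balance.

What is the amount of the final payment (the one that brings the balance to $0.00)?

Week 1: opening $15,834.93; interest $174.18 → $16,009.11; payment $3,753.60; balance $12,255.51
Week 2: opening $12,255.51; interest $134.81 → $12,390.32; payment $3,714.23; balance $8,676.09
Week 3: opening $8,676.09; interest $95.44 → $8,771.53; payment $3,674.86; balance $5,096.67
Week 4: opening $5,096.67; interest $56.06 → $5,152.73; payment $3,635.48; balance $1,517.25
Week 5: opening $1,517.25; interest $16.69 → $1,533.94; payment $1,533.94; balance $0.00

$1,533.94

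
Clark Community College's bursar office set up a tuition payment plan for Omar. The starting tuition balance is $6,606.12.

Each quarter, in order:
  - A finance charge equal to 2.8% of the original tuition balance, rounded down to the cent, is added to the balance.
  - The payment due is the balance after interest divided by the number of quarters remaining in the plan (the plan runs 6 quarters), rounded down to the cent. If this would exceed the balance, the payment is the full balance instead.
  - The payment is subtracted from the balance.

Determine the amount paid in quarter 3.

Quarter 1: opening $6,606.12; interest $184.97 → $6,791.09; payment $1,131.84; balance $5,659.25
Quarter 2: opening $5,659.25; interest $184.97 → $5,844.22; payment $1,168.84; balance $4,675.38
Quarter 3: opening $4,675.38; interest $184.97 → $4,860.35; payment $1,215.08; balance $3,645.27

$1,215.08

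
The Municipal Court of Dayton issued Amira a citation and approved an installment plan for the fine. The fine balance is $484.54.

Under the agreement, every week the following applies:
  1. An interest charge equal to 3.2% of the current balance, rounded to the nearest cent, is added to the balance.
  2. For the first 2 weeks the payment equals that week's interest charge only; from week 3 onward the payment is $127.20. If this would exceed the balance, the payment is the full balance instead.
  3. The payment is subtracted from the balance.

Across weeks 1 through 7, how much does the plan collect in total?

$556.19

Week 1: opening $484.54; interest $15.51 → $500.05; payment $15.51; balance $484.54
Week 2: opening $484.54; interest $15.51 → $500.05; payment $15.51; balance $484.54
Week 3: opening $484.54; interest $15.51 → $500.05; payment $127.20; balance $372.85
Week 4: opening $372.85; interest $11.93 → $384.78; payment $127.20; balance $257.58
Week 5: opening $257.58; interest $8.24 → $265.82; payment $127.20; balance $138.62
Week 6: opening $138.62; interest $4.44 → $143.06; payment $127.20; balance $15.86
Week 7: opening $15.86; interest $0.51 → $16.37; payment $16.37; balance $0.00
Total paid: $556.19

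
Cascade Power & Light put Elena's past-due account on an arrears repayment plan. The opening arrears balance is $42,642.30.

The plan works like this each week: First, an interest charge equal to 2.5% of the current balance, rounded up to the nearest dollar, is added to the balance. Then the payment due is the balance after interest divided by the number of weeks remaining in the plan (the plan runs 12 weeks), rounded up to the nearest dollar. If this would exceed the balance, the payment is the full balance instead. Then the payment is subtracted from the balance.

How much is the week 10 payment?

$4,549.00

Week 1: opening $42,642.30; interest $1,067.00 → $43,709.30; payment $3,643.00; balance $40,066.30
Week 2: opening $40,066.30; interest $1,002.00 → $41,068.30; payment $3,734.00; balance $37,334.30
Week 3: opening $37,334.30; interest $934.00 → $38,268.30; payment $3,827.00; balance $34,441.30
Week 4: opening $34,441.30; interest $862.00 → $35,303.30; payment $3,923.00; balance $31,380.30
Week 5: opening $31,380.30; interest $785.00 → $32,165.30; payment $4,021.00; balance $28,144.30
Week 6: opening $28,144.30; interest $704.00 → $28,848.30; payment $4,122.00; balance $24,726.30
Week 7: opening $24,726.30; interest $619.00 → $25,345.30; payment $4,225.00; balance $21,120.30
Week 8: opening $21,120.30; interest $529.00 → $21,649.30; payment $4,330.00; balance $17,319.30
Week 9: opening $17,319.30; interest $433.00 → $17,752.30; payment $4,439.00; balance $13,313.30
Week 10: opening $13,313.30; interest $333.00 → $13,646.30; payment $4,549.00; balance $9,097.30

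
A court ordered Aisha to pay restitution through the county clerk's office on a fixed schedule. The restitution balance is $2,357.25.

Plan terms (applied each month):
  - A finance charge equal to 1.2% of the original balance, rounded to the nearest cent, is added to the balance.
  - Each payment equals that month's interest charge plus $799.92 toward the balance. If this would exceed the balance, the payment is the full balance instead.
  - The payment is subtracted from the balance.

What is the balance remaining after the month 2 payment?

$757.41

# | Opening | Interest | Payment | End bal
1 | $2,357.25 | $28.29 | $828.21 | $1,557.33
2 | $1,557.33 | $28.29 | $828.21 | $757.41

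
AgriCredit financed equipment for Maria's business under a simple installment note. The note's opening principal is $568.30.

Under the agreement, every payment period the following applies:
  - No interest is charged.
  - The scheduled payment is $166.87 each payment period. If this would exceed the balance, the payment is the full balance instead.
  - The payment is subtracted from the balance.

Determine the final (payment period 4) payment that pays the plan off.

Payment period 1: opening $568.30; payment $166.87; balance $401.43
Payment period 2: opening $401.43; payment $166.87; balance $234.56
Payment period 3: opening $234.56; payment $166.87; balance $67.69
Payment period 4: opening $67.69; payment $67.69; balance $0.00

$67.69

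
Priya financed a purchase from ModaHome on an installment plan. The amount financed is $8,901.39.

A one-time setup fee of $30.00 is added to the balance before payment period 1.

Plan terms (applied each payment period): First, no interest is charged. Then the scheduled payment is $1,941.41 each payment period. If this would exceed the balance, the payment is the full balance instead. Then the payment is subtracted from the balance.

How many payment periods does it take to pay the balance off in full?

5

Payment period 1: $8,931.39 − $1,941.41 → $6,989.98
Payment period 2: $6,989.98 − $1,941.41 → $5,048.57
Payment period 3: $5,048.57 − $1,941.41 → $3,107.16
Payment period 4: $3,107.16 − $1,941.41 → $1,165.75
Payment period 5: $1,165.75 − $1,165.75 → $0.00
Balance reaches $0.00 in payment period 5.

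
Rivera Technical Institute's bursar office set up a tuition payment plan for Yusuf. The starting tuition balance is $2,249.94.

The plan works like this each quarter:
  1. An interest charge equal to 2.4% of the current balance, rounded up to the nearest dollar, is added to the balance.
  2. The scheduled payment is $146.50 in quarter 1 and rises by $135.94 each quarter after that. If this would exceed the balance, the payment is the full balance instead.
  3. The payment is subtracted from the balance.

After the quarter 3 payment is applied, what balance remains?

$1,555.62

Quarter 1: $2,249.94 +$54.00 interest = $2,303.94; pay $146.50 → $2,157.44
Quarter 2: $2,157.44 +$52.00 interest = $2,209.44; pay $282.44 → $1,927.00
Quarter 3: $1,927.00 +$47.00 interest = $1,974.00; pay $418.38 → $1,555.62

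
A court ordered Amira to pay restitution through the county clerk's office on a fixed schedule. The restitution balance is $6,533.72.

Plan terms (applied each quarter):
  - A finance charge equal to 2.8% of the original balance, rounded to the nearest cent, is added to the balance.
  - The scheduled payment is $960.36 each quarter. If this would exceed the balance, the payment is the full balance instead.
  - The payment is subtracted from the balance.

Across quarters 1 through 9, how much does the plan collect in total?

Quarter 1: opening $6,533.72; interest $182.94 → $6,716.66; payment $960.36; balance $5,756.30
Quarter 2: opening $5,756.30; interest $182.94 → $5,939.24; payment $960.36; balance $4,978.88
Quarter 3: opening $4,978.88; interest $182.94 → $5,161.82; payment $960.36; balance $4,201.46
Quarter 4: opening $4,201.46; interest $182.94 → $4,384.40; payment $960.36; balance $3,424.04
Quarter 5: opening $3,424.04; interest $182.94 → $3,606.98; payment $960.36; balance $2,646.62
Quarter 6: opening $2,646.62; interest $182.94 → $2,829.56; payment $960.36; balance $1,869.20
Quarter 7: opening $1,869.20; interest $182.94 → $2,052.14; payment $960.36; balance $1,091.78
Quarter 8: opening $1,091.78; interest $182.94 → $1,274.72; payment $960.36; balance $314.36
Quarter 9: opening $314.36; interest $182.94 → $497.30; payment $497.30; balance $0.00
Total paid: $8,180.18

$8,180.18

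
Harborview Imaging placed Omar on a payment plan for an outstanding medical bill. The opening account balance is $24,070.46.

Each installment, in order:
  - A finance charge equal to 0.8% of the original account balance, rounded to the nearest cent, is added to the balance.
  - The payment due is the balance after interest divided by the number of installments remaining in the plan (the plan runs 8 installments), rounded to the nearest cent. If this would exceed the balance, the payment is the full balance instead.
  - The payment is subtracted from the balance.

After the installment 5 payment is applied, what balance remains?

$9,537.39

# | Opening | Interest | Payment | End bal
1 | $24,070.46 | $192.56 | $3,032.88 | $21,230.14
2 | $21,230.14 | $192.56 | $3,060.39 | $18,362.31
3 | $18,362.31 | $192.56 | $3,092.48 | $15,462.39
4 | $15,462.39 | $192.56 | $3,130.99 | $12,523.96
5 | $12,523.96 | $192.56 | $3,179.13 | $9,537.39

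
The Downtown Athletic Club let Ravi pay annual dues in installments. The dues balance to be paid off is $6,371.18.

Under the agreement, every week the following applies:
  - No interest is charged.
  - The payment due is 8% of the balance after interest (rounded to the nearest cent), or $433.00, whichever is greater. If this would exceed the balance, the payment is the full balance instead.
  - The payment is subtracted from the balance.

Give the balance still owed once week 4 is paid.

$4,526.57

Week 1: opening $6,371.18; payment $509.69; balance $5,861.49
Week 2: opening $5,861.49; payment $468.92; balance $5,392.57
Week 3: opening $5,392.57; payment $433.00; balance $4,959.57
Week 4: opening $4,959.57; payment $433.00; balance $4,526.57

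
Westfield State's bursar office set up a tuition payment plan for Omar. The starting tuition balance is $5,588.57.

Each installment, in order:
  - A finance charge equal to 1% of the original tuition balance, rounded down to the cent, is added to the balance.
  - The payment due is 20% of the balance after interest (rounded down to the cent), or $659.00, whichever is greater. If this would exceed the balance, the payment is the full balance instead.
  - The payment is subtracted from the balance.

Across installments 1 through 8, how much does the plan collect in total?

$6,035.61

Installment 1: opening $5,588.57; interest $55.88 → $5,644.45; payment $1,128.89; balance $4,515.56
Installment 2: opening $4,515.56; interest $55.88 → $4,571.44; payment $914.28; balance $3,657.16
Installment 3: opening $3,657.16; interest $55.88 → $3,713.04; payment $742.60; balance $2,970.44
Installment 4: opening $2,970.44; interest $55.88 → $3,026.32; payment $659.00; balance $2,367.32
Installment 5: opening $2,367.32; interest $55.88 → $2,423.20; payment $659.00; balance $1,764.20
Installment 6: opening $1,764.20; interest $55.88 → $1,820.08; payment $659.00; balance $1,161.08
Installment 7: opening $1,161.08; interest $55.88 → $1,216.96; payment $659.00; balance $557.96
Installment 8: opening $557.96; interest $55.88 → $613.84; payment $613.84; balance $0.00
Total paid: $6,035.61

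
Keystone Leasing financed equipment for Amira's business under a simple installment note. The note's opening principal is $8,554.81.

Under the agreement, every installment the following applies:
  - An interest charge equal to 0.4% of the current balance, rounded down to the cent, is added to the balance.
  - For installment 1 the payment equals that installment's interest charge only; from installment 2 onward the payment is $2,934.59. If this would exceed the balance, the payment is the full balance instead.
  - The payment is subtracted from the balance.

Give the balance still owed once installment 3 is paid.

$2,742.45

# | Opening | Interest | Payment | End bal
1 | $8,554.81 | $34.21 | $34.21 | $8,554.81
2 | $8,554.81 | $34.21 | $2,934.59 | $5,654.43
3 | $5,654.43 | $22.61 | $2,934.59 | $2,742.45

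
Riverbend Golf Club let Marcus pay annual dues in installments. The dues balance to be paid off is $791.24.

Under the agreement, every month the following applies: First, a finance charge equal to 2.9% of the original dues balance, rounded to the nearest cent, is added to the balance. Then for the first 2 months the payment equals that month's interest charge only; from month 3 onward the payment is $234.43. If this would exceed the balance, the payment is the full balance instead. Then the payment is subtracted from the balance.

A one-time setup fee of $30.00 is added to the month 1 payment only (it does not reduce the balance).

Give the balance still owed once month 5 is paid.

Month 1: opening $791.24; interest $22.95 → $814.19; payment $22.95 (+ $30.00 fee); balance $791.24
Month 2: opening $791.24; interest $22.95 → $814.19; payment $22.95; balance $791.24
Month 3: opening $791.24; interest $22.95 → $814.19; payment $234.43; balance $579.76
Month 4: opening $579.76; interest $22.95 → $602.71; payment $234.43; balance $368.28
Month 5: opening $368.28; interest $22.95 → $391.23; payment $234.43; balance $156.80

$156.80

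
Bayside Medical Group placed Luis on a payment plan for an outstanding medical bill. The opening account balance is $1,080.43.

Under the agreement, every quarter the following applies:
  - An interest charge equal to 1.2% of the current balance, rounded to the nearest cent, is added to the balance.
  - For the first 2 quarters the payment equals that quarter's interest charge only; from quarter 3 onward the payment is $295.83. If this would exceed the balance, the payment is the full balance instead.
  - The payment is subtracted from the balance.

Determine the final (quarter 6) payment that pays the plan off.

$224.28

Quarter 1: opening $1,080.43; interest $12.97 → $1,093.40; payment $12.97; balance $1,080.43
Quarter 2: opening $1,080.43; interest $12.97 → $1,093.40; payment $12.97; balance $1,080.43
Quarter 3: opening $1,080.43; interest $12.97 → $1,093.40; payment $295.83; balance $797.57
Quarter 4: opening $797.57; interest $9.57 → $807.14; payment $295.83; balance $511.31
Quarter 5: opening $511.31; interest $6.14 → $517.45; payment $295.83; balance $221.62
Quarter 6: opening $221.62; interest $2.66 → $224.28; payment $224.28; balance $0.00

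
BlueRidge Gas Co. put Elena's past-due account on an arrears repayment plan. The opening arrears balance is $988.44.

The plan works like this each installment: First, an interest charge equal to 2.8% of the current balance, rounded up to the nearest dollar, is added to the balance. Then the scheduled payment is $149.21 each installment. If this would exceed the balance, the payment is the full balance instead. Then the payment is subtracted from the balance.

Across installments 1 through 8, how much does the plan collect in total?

$1,112.44

# | Opening | Interest | Payment | End bal
1 | $988.44 | $28.00 | $149.21 | $867.23
2 | $867.23 | $25.00 | $149.21 | $743.02
3 | $743.02 | $21.00 | $149.21 | $614.81
4 | $614.81 | $18.00 | $149.21 | $483.60
5 | $483.60 | $14.00 | $149.21 | $348.39
6 | $348.39 | $10.00 | $149.21 | $209.18
7 | $209.18 | $6.00 | $149.21 | $65.97
8 | $65.97 | $2.00 | $67.97 | $0.00
Total paid: $1,112.44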